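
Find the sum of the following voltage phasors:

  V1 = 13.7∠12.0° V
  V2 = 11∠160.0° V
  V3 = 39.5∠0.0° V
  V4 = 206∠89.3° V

Step 1 — Convert each phasor to rectangular form:
  V1 = 13.7·(cos(12.0°) + j·sin(12.0°)) = 13.4 + j2.848 V
  V2 = 11·(cos(160.0°) + j·sin(160.0°)) = -10.34 + j3.762 V
  V3 = 39.5·(cos(0.0°) + j·sin(0.0°)) = 39.5 V
  V4 = 206·(cos(89.3°) + j·sin(89.3°)) = 2.517 + j206 V
Step 2 — Sum components: V_total = 45.08 + j212.6 V.
Step 3 — Convert to polar: |V_total| = 217.3 V, ∠V_total = 78.0°.

V_total = 217.3∠78.0° V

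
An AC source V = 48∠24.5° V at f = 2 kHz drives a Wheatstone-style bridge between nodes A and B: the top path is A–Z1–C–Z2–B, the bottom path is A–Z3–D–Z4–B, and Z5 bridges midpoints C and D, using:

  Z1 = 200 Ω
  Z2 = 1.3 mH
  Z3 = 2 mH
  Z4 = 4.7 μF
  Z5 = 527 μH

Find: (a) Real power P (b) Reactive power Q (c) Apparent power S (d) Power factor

Step 1 — Angular frequency: ω = 2π·f = 2π·2000 = 1.257e+04 rad/s.
Step 2 — Component impedances:
  Z1: Z = R = 200 Ω
  Z2: Z = jωL = j·1.257e+04·0.0013 = 0 + j16.34 Ω
  Z3: Z = jωL = j·1.257e+04·0.002 = 0 + j25.13 Ω
  Z4: Z = 1/(jωC) = -j/(ω·C) = 0 - j16.93 Ω
  Z5: Z = jωL = j·1.257e+04·0.000527 = 0 + j6.622 Ω
Step 3 — Bridge requires nodal analysis (the Z5 bridge couples midpoints C and D, so the two paths cannot be reduced to a simple series/parallel combination). Setting node B to ground and injecting 1 A at node A, the 3-node admittance system at A, C, D solves to V_A = Z_AB = 0.21 - j39.39 Ω = 39.39∠-89.7° Ω.
Step 4 — Source phasor: V = 48∠24.5° V = 43.68 + j19.91 V.
Step 5 — Current: I = V / Z = -0.4995 + j1.112 A = 1.219∠114.2° A.
Step 6 — Complex power: S = V·I* = 0.312 - j58.5 VA.
Step 7 — Real power: P = Re(S) = 0.312 W.
Step 8 — Reactive power: Q = Im(S) = -58.5 VAR.
Step 9 — Apparent power: |S| = 58.5 VA.
Step 10 — Power factor: PF = P/|S| = 0.005333 (leading).

(a) P = 0.312 W  (b) Q = -58.5 VAR  (c) S = 58.5 VA  (d) PF = 0.005333 (leading)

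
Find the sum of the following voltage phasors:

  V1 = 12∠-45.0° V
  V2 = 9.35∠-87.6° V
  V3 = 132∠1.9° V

Step 1 — Convert each phasor to rectangular form:
  V1 = 12·(cos(-45.0°) + j·sin(-45.0°)) = 8.485 - j8.485 V
  V2 = 9.35·(cos(-87.6°) + j·sin(-87.6°)) = 0.3915 - j9.342 V
  V3 = 132·(cos(1.9°) + j·sin(1.9°)) = 131.9 + j4.376 V
Step 2 — Sum components: V_total = 140.8 - j13.45 V.
Step 3 — Convert to polar: |V_total| = 141.4 V, ∠V_total = -5.5°.

V_total = 141.4∠-5.5° V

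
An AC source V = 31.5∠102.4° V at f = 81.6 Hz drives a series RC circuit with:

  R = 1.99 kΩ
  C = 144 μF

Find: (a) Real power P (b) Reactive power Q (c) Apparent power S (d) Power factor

Step 1 — Angular frequency: ω = 2π·f = 2π·81.6 = 512.7 rad/s.
Step 2 — Component impedances:
  R: Z = R = 1990 Ω
  C: Z = 1/(jωC) = -j/(ω·C) = 0 - j13.54 Ω
Step 3 — Series combination: Z_total = R + C = 1990 - j13.54 Ω = 1990∠-0.4° Ω.
Step 4 — Source phasor: V = 31.5∠102.4° V = -6.764 + j30.77 V.
Step 5 — Current: I = V / Z = -0.003504 + j0.01544 A = 0.01583∠102.8° A.
Step 6 — Complex power: S = V·I* = 0.4986 - j0.003394 VA.
Step 7 — Real power: P = Re(S) = 0.4986 W.
Step 8 — Reactive power: Q = Im(S) = -0.003394 VAR.
Step 9 — Apparent power: |S| = 0.4986 VA.
Step 10 — Power factor: PF = P/|S| = 1 (leading).

(a) P = 0.4986 W  (b) Q = -0.003394 VAR  (c) S = 0.4986 VA  (d) PF = 1 (leading)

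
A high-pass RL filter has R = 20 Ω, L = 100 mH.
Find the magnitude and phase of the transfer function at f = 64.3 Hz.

Step 1 — Angular frequency: ω = 2π·64.3 = 404 rad/s.
Step 2 — Transfer function: H(jω) = jωL/(R + jωL).
Step 3 — Numerator jωL = j·40.4; denominator R + jωL = 20 + j40.4.
Step 4 — H = 0.8032 + j0.3976.
Step 5 — Magnitude: |H| = 0.8962 (-1.0 dB); phase: φ = 26.3°.

|H| = 0.8962 (-1.0 dB), φ = 26.3°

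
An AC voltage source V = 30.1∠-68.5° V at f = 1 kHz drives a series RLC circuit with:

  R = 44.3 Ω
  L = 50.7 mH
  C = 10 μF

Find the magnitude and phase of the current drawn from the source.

Step 1 — Angular frequency: ω = 2π·f = 2π·1000 = 6283 rad/s.
Step 2 — Component impedances:
  R: Z = R = 44.3 Ω
  L: Z = jωL = j·6283·0.0507 = 0 + j318.6 Ω
  C: Z = 1/(jωC) = -j/(ω·C) = 0 - j15.92 Ω
Step 3 — Series combination: Z_total = R + L + C = 44.3 + j302.6 Ω = 305.9∠81.7° Ω.
Step 4 — Source phasor: V = 30.1∠-68.5° V = 11.03 - j28.01 V.
Step 5 — Ohm's law: I = V / Z_total = (11.03 - j28.01) / (44.3 + j302.6) = -0.08537 - j0.04895 A.
Step 6 — Convert to polar: |I| = 0.09841 A, ∠I = -150.2°.

I = 0.09841∠-150.2° A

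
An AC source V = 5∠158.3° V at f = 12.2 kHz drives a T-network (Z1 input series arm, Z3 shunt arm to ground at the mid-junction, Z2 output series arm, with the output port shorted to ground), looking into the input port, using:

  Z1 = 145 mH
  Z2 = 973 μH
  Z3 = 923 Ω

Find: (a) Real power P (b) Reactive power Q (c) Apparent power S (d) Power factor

Step 1 — Angular frequency: ω = 2π·f = 2π·1.22e+04 = 7.665e+04 rad/s.
Step 2 — Component impedances:
  Z1: Z = jωL = j·7.665e+04·0.145 = 0 + j1.111e+04 Ω
  Z2: Z = jωL = j·7.665e+04·0.000973 = 0 + j74.59 Ω
  Z3: Z = R = 923 Ω
Step 3 — With the output port shorted to ground, the output series arm Z2 runs from the junction to ground; the shunt arm Z3 also runs from the junction to ground. They appear in parallel: Z3 || Z2 = 5.988 + j74.1 Ω.
Step 4 — Series with input arm Z1: Z_in = Z1 + (Z3 || Z2) = 5.988 + j1.119e+04 Ω = 1.119e+04∠90.0° Ω.
Step 5 — Source phasor: V = 5∠158.3° V = -4.646 + j1.849 V.
Step 6 — Current: I = V / Z = 0.000165 + j0.0004153 A = 0.0004469∠68.3° A.
Step 7 — Complex power: S = V·I* = 1.196e-06 + j0.002234 VA.
Step 8 — Real power: P = Re(S) = 1.196e-06 W.
Step 9 — Reactive power: Q = Im(S) = 0.002234 VAR.
Step 10 — Apparent power: |S| = 0.002234 VA.
Step 11 — Power factor: PF = P/|S| = 0.0005352 (lagging).

(a) P = 1.196e-06 W  (b) Q = 0.002234 VAR  (c) S = 0.002234 VA  (d) PF = 0.0005352 (lagging)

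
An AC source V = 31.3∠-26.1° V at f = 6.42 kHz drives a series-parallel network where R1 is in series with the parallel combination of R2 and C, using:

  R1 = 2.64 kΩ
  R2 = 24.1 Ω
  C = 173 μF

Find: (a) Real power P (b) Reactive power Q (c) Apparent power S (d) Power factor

Step 1 — Angular frequency: ω = 2π·f = 2π·6420 = 4.034e+04 rad/s.
Step 2 — Component impedances:
  R1: Z = R = 2640 Ω
  R2: Z = R = 24.1 Ω
  C: Z = 1/(jωC) = -j/(ω·C) = 0 - j0.1433 Ω
Step 3 — Parallel branch: R2 || C = 1/(1/R2 + 1/C) = 0.000852 - j0.1433 Ω.
Step 4 — Series with R1: Z_total = R1 + (R2 || C) = 2640 - j0.1433 Ω = 2640∠-0.0° Ω.
Step 5 — Source phasor: V = 31.3∠-26.1° V = 28.11 - j13.77 V.
Step 6 — Current: I = V / Z = 0.01065 - j0.005215 A = 0.01186∠-26.1° A.
Step 7 — Complex power: S = V·I* = 0.3711 - j2.014e-05 VA.
Step 8 — Real power: P = Re(S) = 0.3711 W.
Step 9 — Reactive power: Q = Im(S) = -2.014e-05 VAR.
Step 10 — Apparent power: |S| = 0.3711 VA.
Step 11 — Power factor: PF = P/|S| = 1 (leading).

(a) P = 0.3711 W  (b) Q = -2.014e-05 VAR  (c) S = 0.3711 VA  (d) PF = 1 (leading)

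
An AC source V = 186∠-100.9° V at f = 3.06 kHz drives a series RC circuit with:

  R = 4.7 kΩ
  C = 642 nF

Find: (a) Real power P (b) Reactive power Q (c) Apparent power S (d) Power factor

Step 1 — Angular frequency: ω = 2π·f = 2π·3060 = 1.923e+04 rad/s.
Step 2 — Component impedances:
  R: Z = R = 4700 Ω
  C: Z = 1/(jωC) = -j/(ω·C) = 0 - j81.01 Ω
Step 3 — Series combination: Z_total = R + C = 4700 - j81.01 Ω = 4701∠-1.0° Ω.
Step 4 — Source phasor: V = 186∠-100.9° V = -35.17 - j182.6 V.
Step 5 — Current: I = V / Z = -0.006811 - j0.03898 A = 0.03957∠-99.9° A.
Step 6 — Complex power: S = V·I* = 7.359 - j0.1268 VA.
Step 7 — Real power: P = Re(S) = 7.359 W.
Step 8 — Reactive power: Q = Im(S) = -0.1268 VAR.
Step 9 — Apparent power: |S| = 7.36 VA.
Step 10 — Power factor: PF = P/|S| = 0.9999 (leading).

(a) P = 7.359 W  (b) Q = -0.1268 VAR  (c) S = 7.36 VA  (d) PF = 0.9999 (leading)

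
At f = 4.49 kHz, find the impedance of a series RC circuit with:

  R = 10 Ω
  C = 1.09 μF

Step 1 — Angular frequency: ω = 2π·f = 2π·4490 = 2.821e+04 rad/s.
Step 2 — Component impedances:
  R: Z = R = 10 Ω
  C: Z = 1/(jωC) = -j/(ω·C) = 0 - j32.52 Ω
Step 3 — Series combination: Z_total = R + C = 10 - j32.52 Ω = 34.02∠-72.9° Ω.

Z = 10 - j32.52 Ω = 34.02∠-72.9° Ω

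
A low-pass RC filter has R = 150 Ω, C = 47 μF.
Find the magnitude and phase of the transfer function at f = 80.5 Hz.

Step 1 — Angular frequency: ω = 2π·80.5 = 505.8 rad/s.
Step 2 — Transfer function: H(jω) = 1/(1 + jωRC).
Step 3 — Denominator: 1 + jωRC = 1 + j·505.8·150·4.7e-05 = 1 + j3.566.
Step 4 — H = 0.07291 - j0.26.
Step 5 — Magnitude: |H| = 0.27 (-11.4 dB); phase: φ = -74.3°.

|H| = 0.27 (-11.4 dB), φ = -74.3°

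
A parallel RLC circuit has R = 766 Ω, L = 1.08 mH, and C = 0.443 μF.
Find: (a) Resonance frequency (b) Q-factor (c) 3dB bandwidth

Step 1 — Resonance: ω₀ = 1/√(LC) = 1/√(0.00108·4.43e-07) = 4.572e+04 rad/s.
Step 2 — f₀ = ω₀/(2π) = 7276 Hz.
Step 3 — Parallel Q: Q = R/(ω₀L) = 766/(4.572e+04·0.00108) = 15.51.
Step 4 — Bandwidth: Δω = ω₀/Q = 2947 rad/s; BW = Δω/(2π) = 469 Hz.

(a) f₀ = 7276 Hz  (b) Q = 15.51  (c) BW = 469 Hz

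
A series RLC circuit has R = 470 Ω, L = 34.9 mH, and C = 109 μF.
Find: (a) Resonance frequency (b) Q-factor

Step 1 — Resonance condition Im(Z)=0 gives ω₀ = 1/√(LC).
Step 2 — ω₀ = 1/√(0.0349·0.000109) = 512.7 rad/s.
Step 3 — f₀ = ω₀/(2π) = 81.6 Hz.
Step 4 — Series Q: Q = ω₀L/R = 512.7·0.0349/470 = 0.03807.

(a) f₀ = 81.6 Hz  (b) Q = 0.03807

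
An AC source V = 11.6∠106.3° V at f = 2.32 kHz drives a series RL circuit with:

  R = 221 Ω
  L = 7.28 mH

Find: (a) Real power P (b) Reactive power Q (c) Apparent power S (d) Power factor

Step 1 — Angular frequency: ω = 2π·f = 2π·2320 = 1.458e+04 rad/s.
Step 2 — Component impedances:
  R: Z = R = 221 Ω
  L: Z = jωL = j·1.458e+04·0.00728 = 0 + j106.1 Ω
Step 3 — Series combination: Z_total = R + L = 221 + j106.1 Ω = 245.2∠25.6° Ω.
Step 4 — Source phasor: V = 11.6∠106.3° V = -3.256 + j11.13 V.
Step 5 — Current: I = V / Z = 0.007687 + j0.04669 A = 0.04732∠80.7° A.
Step 6 — Complex power: S = V·I* = 0.4948 + j0.2376 VA.
Step 7 — Real power: P = Re(S) = 0.4948 W.
Step 8 — Reactive power: Q = Im(S) = 0.2376 VAR.
Step 9 — Apparent power: |S| = 0.5489 VA.
Step 10 — Power factor: PF = P/|S| = 0.9015 (lagging).

(a) P = 0.4948 W  (b) Q = 0.2376 VAR  (c) S = 0.5489 VA  (d) PF = 0.9015 (lagging)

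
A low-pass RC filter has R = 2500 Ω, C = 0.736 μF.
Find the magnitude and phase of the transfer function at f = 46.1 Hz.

Step 1 — Angular frequency: ω = 2π·46.1 = 289.7 rad/s.
Step 2 — Transfer function: H(jω) = 1/(1 + jωRC).
Step 3 — Denominator: 1 + jωRC = 1 + j·289.7·2500·7.36e-07 = 1 + j0.533.
Step 4 — H = 0.7788 - j0.4151.
Step 5 — Magnitude: |H| = 0.8825 (-1.1 dB); phase: φ = -28.1°.

|H| = 0.8825 (-1.1 dB), φ = -28.1°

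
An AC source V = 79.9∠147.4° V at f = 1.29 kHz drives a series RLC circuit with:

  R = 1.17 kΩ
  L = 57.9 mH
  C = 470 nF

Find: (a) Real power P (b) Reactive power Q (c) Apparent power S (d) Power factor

Step 1 — Angular frequency: ω = 2π·f = 2π·1290 = 8105 rad/s.
Step 2 — Component impedances:
  R: Z = R = 1170 Ω
  L: Z = jωL = j·8105·0.0579 = 0 + j469.3 Ω
  C: Z = 1/(jωC) = -j/(ω·C) = 0 - j262.5 Ω
Step 3 — Series combination: Z_total = R + L + C = 1170 + j206.8 Ω = 1188∠10.0° Ω.
Step 4 — Source phasor: V = 79.9∠147.4° V = -67.31 + j43.05 V.
Step 5 — Current: I = V / Z = -0.04948 + j0.04554 A = 0.06725∠137.4° A.
Step 6 — Complex power: S = V·I* = 5.291 + j0.9352 VA.
Step 7 — Real power: P = Re(S) = 5.291 W.
Step 8 — Reactive power: Q = Im(S) = 0.9352 VAR.
Step 9 — Apparent power: |S| = 5.373 VA.
Step 10 — Power factor: PF = P/|S| = 0.9847 (lagging).

(a) P = 5.291 W  (b) Q = 0.9352 VAR  (c) S = 5.373 VA  (d) PF = 0.9847 (lagging)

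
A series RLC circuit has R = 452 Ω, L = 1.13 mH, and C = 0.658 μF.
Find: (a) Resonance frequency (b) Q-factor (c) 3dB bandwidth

Step 1 — Resonance: ω₀ = 1/√(LC) = 1/√(0.00113·6.58e-07) = 3.667e+04 rad/s.
Step 2 — f₀ = ω₀/(2π) = 5837 Hz.
Step 3 — Series Q: Q = ω₀L/R = 3.667e+04·0.00113/452 = 0.09168.
Step 4 — Bandwidth: Δω = ω₀/Q = 4e+05 rad/s; BW = Δω/(2π) = 6.366e+04 Hz.

(a) f₀ = 5837 Hz  (b) Q = 0.09168  (c) BW = 6.366e+04 Hz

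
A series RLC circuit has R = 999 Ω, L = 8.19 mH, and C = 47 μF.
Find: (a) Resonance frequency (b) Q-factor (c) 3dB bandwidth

Step 1 — Resonance: ω₀ = 1/√(LC) = 1/√(0.00819·4.7e-05) = 1612 rad/s.
Step 2 — f₀ = ω₀/(2π) = 256.5 Hz.
Step 3 — Series Q: Q = ω₀L/R = 1612·0.00819/999 = 0.01321.
Step 4 — Bandwidth: Δω = ω₀/Q = 1.22e+05 rad/s; BW = Δω/(2π) = 1.941e+04 Hz.

(a) f₀ = 256.5 Hz  (b) Q = 0.01321  (c) BW = 1.941e+04 Hz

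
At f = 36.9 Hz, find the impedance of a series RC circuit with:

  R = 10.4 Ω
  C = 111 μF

Step 1 — Angular frequency: ω = 2π·f = 2π·36.9 = 231.8 rad/s.
Step 2 — Component impedances:
  R: Z = R = 10.4 Ω
  C: Z = 1/(jωC) = -j/(ω·C) = 0 - j38.86 Ω
Step 3 — Series combination: Z_total = R + C = 10.4 - j38.86 Ω = 40.22∠-75.0° Ω.

Z = 10.4 - j38.86 Ω = 40.22∠-75.0° Ω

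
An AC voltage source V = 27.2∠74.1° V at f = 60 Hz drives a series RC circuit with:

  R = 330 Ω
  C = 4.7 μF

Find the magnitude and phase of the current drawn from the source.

Step 1 — Angular frequency: ω = 2π·f = 2π·60 = 377 rad/s.
Step 2 — Component impedances:
  R: Z = R = 330 Ω
  C: Z = 1/(jωC) = -j/(ω·C) = 0 - j564.4 Ω
Step 3 — Series combination: Z_total = R + C = 330 - j564.4 Ω = 653.8∠-59.7° Ω.
Step 4 — Source phasor: V = 27.2∠74.1° V = 7.452 + j26.16 V.
Step 5 — Ohm's law: I = V / Z_total = (7.452 + j26.16) / (330 - j564.4) = -0.02879 + j0.03004 A.
Step 6 — Convert to polar: |I| = 0.0416 A, ∠I = 133.8°.

I = 0.0416∠133.8° A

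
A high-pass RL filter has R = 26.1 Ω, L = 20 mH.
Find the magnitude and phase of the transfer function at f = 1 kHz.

Step 1 — Angular frequency: ω = 2π·1000 = 6283 rad/s.
Step 2 — Transfer function: H(jω) = jωL/(R + jωL).
Step 3 — Numerator jωL = j·125.7; denominator R + jωL = 26.1 + j125.7.
Step 4 — H = 0.9586 + j0.1991.
Step 5 — Magnitude: |H| = 0.9791 (-0.2 dB); phase: φ = 11.7°.

|H| = 0.9791 (-0.2 dB), φ = 11.7°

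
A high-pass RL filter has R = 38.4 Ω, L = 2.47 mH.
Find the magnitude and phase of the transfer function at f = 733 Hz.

Step 1 — Angular frequency: ω = 2π·733 = 4606 rad/s.
Step 2 — Transfer function: H(jω) = jωL/(R + jωL).
Step 3 — Numerator jωL = j·11.38; denominator R + jωL = 38.4 + j11.38.
Step 4 — H = 0.08068 + j0.2723.
Step 5 — Magnitude: |H| = 0.284 (-10.9 dB); phase: φ = 73.5°.

|H| = 0.284 (-10.9 dB), φ = 73.5°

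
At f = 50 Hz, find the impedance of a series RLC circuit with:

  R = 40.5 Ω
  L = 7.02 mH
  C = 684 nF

Step 1 — Angular frequency: ω = 2π·f = 2π·50 = 314.2 rad/s.
Step 2 — Component impedances:
  R: Z = R = 40.5 Ω
  L: Z = jωL = j·314.2·0.00702 = 0 + j2.205 Ω
  C: Z = 1/(jωC) = -j/(ω·C) = 0 - j4654 Ω
Step 3 — Series combination: Z_total = R + L + C = 40.5 - j4651 Ω = 4652∠-89.5° Ω.

Z = 40.5 - j4651 Ω = 4652∠-89.5° Ω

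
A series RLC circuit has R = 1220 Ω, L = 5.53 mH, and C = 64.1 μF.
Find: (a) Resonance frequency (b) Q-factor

Step 1 — Resonance condition Im(Z)=0 gives ω₀ = 1/√(LC).
Step 2 — ω₀ = 1/√(0.00553·6.41e-05) = 1680 rad/s.
Step 3 — f₀ = ω₀/(2π) = 267.3 Hz.
Step 4 — Series Q: Q = ω₀L/R = 1680·0.00553/1220 = 0.007613.

(a) f₀ = 267.3 Hz  (b) Q = 0.007613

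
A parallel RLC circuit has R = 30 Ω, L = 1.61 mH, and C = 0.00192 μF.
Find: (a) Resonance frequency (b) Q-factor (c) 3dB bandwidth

Step 1 — Resonance: ω₀ = 1/√(LC) = 1/√(0.00161·1.92e-09) = 5.688e+05 rad/s.
Step 2 — f₀ = ω₀/(2π) = 9.052e+04 Hz.
Step 3 — Parallel Q: Q = R/(ω₀L) = 30/(5.688e+05·0.00161) = 0.03276.
Step 4 — Bandwidth: Δω = ω₀/Q = 1.736e+07 rad/s; BW = Δω/(2π) = 2.763e+06 Hz.

(a) f₀ = 9.052e+04 Hz  (b) Q = 0.03276  (c) BW = 2.763e+06 Hz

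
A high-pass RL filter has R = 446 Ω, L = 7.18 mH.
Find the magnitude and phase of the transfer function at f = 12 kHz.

Step 1 — Angular frequency: ω = 2π·1.2e+04 = 7.54e+04 rad/s.
Step 2 — Transfer function: H(jω) = jωL/(R + jωL).
Step 3 — Numerator jωL = j·541.4; denominator R + jωL = 446 + j541.4.
Step 4 — H = 0.5957 + j0.4908.
Step 5 — Magnitude: |H| = 0.7718 (-2.2 dB); phase: φ = 39.5°.

|H| = 0.7718 (-2.2 dB), φ = 39.5°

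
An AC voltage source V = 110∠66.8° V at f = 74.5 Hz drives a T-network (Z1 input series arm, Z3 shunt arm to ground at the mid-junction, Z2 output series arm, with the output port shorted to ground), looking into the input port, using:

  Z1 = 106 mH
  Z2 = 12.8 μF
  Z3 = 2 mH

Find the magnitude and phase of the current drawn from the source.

Step 1 — Angular frequency: ω = 2π·f = 2π·74.5 = 468.1 rad/s.
Step 2 — Component impedances:
  Z1: Z = jωL = j·468.1·0.106 = 0 + j49.62 Ω
  Z2: Z = 1/(jωC) = -j/(ω·C) = 0 - j166.9 Ω
  Z3: Z = jωL = j·468.1·0.002 = 0 + j0.9362 Ω
Step 3 — With the output port shorted to ground, the output series arm Z2 runs from the junction to ground; the shunt arm Z3 also runs from the junction to ground. They appear in parallel: Z3 || Z2 = 0 + j0.9415 Ω.
Step 4 — Series with input arm Z1: Z_in = Z1 + (Z3 || Z2) = 0 + j50.56 Ω = 50.56∠90.0° Ω.
Step 5 — Source phasor: V = 110∠66.8° V = 43.33 + j101.1 V.
Step 6 — Ohm's law: I = V / Z_total = (43.33 + j101.1) / (0 + j50.56) = 2 - j0.8571 A.
Step 7 — Convert to polar: |I| = 2.176 A, ∠I = -23.2°.

I = 2.176∠-23.2° A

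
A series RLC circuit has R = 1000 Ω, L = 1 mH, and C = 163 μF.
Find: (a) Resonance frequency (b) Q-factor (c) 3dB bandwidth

Step 1 — Resonance: ω₀ = 1/√(LC) = 1/√(0.001·0.000163) = 2477 rad/s.
Step 2 — f₀ = ω₀/(2π) = 394.2 Hz.
Step 3 — Series Q: Q = ω₀L/R = 2477·0.001/1000 = 0.002477.
Step 4 — Bandwidth: Δω = ω₀/Q = 1e+06 rad/s; BW = Δω/(2π) = 1.592e+05 Hz.

(a) f₀ = 394.2 Hz  (b) Q = 0.002477  (c) BW = 1.592e+05 Hz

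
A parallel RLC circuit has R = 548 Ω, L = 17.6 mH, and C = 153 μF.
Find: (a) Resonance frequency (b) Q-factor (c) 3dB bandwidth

Step 1 — Resonance: ω₀ = 1/√(LC) = 1/√(0.0176·0.000153) = 609.4 rad/s.
Step 2 — f₀ = ω₀/(2π) = 96.99 Hz.
Step 3 — Parallel Q: Q = R/(ω₀L) = 548/(609.4·0.0176) = 51.09.
Step 4 — Bandwidth: Δω = ω₀/Q = 11.93 rad/s; BW = Δω/(2π) = 1.898 Hz.

(a) f₀ = 96.99 Hz  (b) Q = 51.09  (c) BW = 1.898 Hz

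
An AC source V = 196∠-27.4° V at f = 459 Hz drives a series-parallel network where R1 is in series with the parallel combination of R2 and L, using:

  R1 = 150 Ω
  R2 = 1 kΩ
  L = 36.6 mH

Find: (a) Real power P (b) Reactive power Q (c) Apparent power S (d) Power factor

Step 1 — Angular frequency: ω = 2π·f = 2π·459 = 2884 rad/s.
Step 2 — Component impedances:
  R1: Z = R = 150 Ω
  R2: Z = R = 1000 Ω
  L: Z = jωL = j·2884·0.0366 = 0 + j105.6 Ω
Step 3 — Parallel branch: R2 || L = 1/(1/R2 + 1/L) = 11.02 + j104.4 Ω.
Step 4 — Series with R1: Z_total = R1 + (R2 || L) = 161 + j104.4 Ω = 191.9∠33.0° Ω.
Step 5 — Source phasor: V = 196∠-27.4° V = 174 - j90.2 V.
Step 6 — Current: I = V / Z = 0.5052 - j0.8877 A = 1.021∠-60.4° A.
Step 7 — Complex power: S = V·I* = 168 + j108.9 VA.
Step 8 — Real power: P = Re(S) = 168 W.
Step 9 — Reactive power: Q = Im(S) = 108.9 VAR.
Step 10 — Apparent power: |S| = 200.2 VA.
Step 11 — Power factor: PF = P/|S| = 0.8391 (lagging).

(a) P = 168 W  (b) Q = 108.9 VAR  (c) S = 200.2 VA  (d) PF = 0.8391 (lagging)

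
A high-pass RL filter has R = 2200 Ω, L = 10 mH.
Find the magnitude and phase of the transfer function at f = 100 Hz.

Step 1 — Angular frequency: ω = 2π·100 = 628.3 rad/s.
Step 2 — Transfer function: H(jω) = jωL/(R + jωL).
Step 3 — Numerator jωL = j·6.283; denominator R + jωL = 2200 + j6.283.
Step 4 — H = 8.157e-06 + j0.002856.
Step 5 — Magnitude: |H| = 0.002856 (-50.9 dB); phase: φ = 89.8°.

|H| = 0.002856 (-50.9 dB), φ = 89.8°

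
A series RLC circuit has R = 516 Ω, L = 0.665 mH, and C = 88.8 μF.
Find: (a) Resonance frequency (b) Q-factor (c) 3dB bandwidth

Step 1 — Resonance: ω₀ = 1/√(LC) = 1/√(0.000665·8.88e-05) = 4115 rad/s.
Step 2 — f₀ = ω₀/(2π) = 654.9 Hz.
Step 3 — Series Q: Q = ω₀L/R = 4115·0.000665/516 = 0.005303.
Step 4 — Bandwidth: Δω = ω₀/Q = 7.759e+05 rad/s; BW = Δω/(2π) = 1.235e+05 Hz.

(a) f₀ = 654.9 Hz  (b) Q = 0.005303  (c) BW = 1.235e+05 Hz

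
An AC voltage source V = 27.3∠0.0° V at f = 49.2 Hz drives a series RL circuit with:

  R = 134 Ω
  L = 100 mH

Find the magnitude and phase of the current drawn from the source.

Step 1 — Angular frequency: ω = 2π·f = 2π·49.2 = 309.1 rad/s.
Step 2 — Component impedances:
  R: Z = R = 134 Ω
  L: Z = jωL = j·309.1·0.1 = 0 + j30.91 Ω
Step 3 — Series combination: Z_total = R + L = 134 + j30.91 Ω = 137.5∠13.0° Ω.
Step 4 — Source phasor: V = 27.3∠0.0° V = 27.3 V.
Step 5 — Ohm's law: I = V / Z_total = (27.3) / (134 + j30.91) = 0.1934 - j0.04463 A.
Step 6 — Convert to polar: |I| = 0.1985 A, ∠I = -13.0°.

I = 0.1985∠-13.0° A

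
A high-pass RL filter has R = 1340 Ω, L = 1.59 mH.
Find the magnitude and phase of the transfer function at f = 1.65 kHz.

Step 1 — Angular frequency: ω = 2π·1650 = 1.037e+04 rad/s.
Step 2 — Transfer function: H(jω) = jωL/(R + jωL).
Step 3 — Numerator jωL = j·16.48; denominator R + jωL = 1340 + j16.48.
Step 4 — H = 0.0001513 + j0.0123.
Step 5 — Magnitude: |H| = 0.0123 (-38.2 dB); phase: φ = 89.3°.

|H| = 0.0123 (-38.2 dB), φ = 89.3°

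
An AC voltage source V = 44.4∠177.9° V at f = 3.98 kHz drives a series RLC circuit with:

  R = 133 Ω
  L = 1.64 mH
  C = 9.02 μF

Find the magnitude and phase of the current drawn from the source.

Step 1 — Angular frequency: ω = 2π·f = 2π·3980 = 2.501e+04 rad/s.
Step 2 — Component impedances:
  R: Z = R = 133 Ω
  L: Z = jωL = j·2.501e+04·0.00164 = 0 + j41.01 Ω
  C: Z = 1/(jωC) = -j/(ω·C) = 0 - j4.433 Ω
Step 3 — Series combination: Z_total = R + L + C = 133 + j36.58 Ω = 137.9∠15.4° Ω.
Step 4 — Source phasor: V = 44.4∠177.9° V = -44.37 + j1.627 V.
Step 5 — Ohm's law: I = V / Z_total = (-44.37 + j1.627) / (133 + j36.58) = -0.307 + j0.09667 A.
Step 6 — Convert to polar: |I| = 0.3219 A, ∠I = 162.5°.

I = 0.3219∠162.5° A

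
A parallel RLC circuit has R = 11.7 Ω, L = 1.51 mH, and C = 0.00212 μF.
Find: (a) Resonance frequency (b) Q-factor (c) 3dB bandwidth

Step 1 — Resonance: ω₀ = 1/√(LC) = 1/√(0.00151·2.12e-09) = 5.589e+05 rad/s.
Step 2 — f₀ = ω₀/(2π) = 8.895e+04 Hz.
Step 3 — Parallel Q: Q = R/(ω₀L) = 11.7/(5.589e+05·0.00151) = 0.01386.
Step 4 — Bandwidth: Δω = ω₀/Q = 4.032e+07 rad/s; BW = Δω/(2π) = 6.417e+06 Hz.

(a) f₀ = 8.895e+04 Hz  (b) Q = 0.01386  (c) BW = 6.417e+06 Hz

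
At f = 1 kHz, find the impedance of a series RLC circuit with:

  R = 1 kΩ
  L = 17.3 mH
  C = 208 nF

Step 1 — Angular frequency: ω = 2π·f = 2π·1000 = 6283 rad/s.
Step 2 — Component impedances:
  R: Z = R = 1000 Ω
  L: Z = jωL = j·6283·0.0173 = 0 + j108.7 Ω
  C: Z = 1/(jωC) = -j/(ω·C) = 0 - j765.2 Ω
Step 3 — Series combination: Z_total = R + L + C = 1000 - j656.5 Ω = 1196∠-33.3° Ω.

Z = 1000 - j656.5 Ω = 1196∠-33.3° Ω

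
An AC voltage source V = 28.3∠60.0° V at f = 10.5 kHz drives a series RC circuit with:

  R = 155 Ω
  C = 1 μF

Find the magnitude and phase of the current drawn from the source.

Step 1 — Angular frequency: ω = 2π·f = 2π·1.05e+04 = 6.597e+04 rad/s.
Step 2 — Component impedances:
  R: Z = R = 155 Ω
  C: Z = 1/(jωC) = -j/(ω·C) = 0 - j15.16 Ω
Step 3 — Series combination: Z_total = R + C = 155 - j15.16 Ω = 155.7∠-5.6° Ω.
Step 4 — Source phasor: V = 28.3∠60.0° V = 14.15 + j24.51 V.
Step 5 — Ohm's law: I = V / Z_total = (14.15 + j24.51) / (155 - j15.16) = 0.07511 + j0.1655 A.
Step 6 — Convert to polar: |I| = 0.1817 A, ∠I = 65.6°.

I = 0.1817∠65.6° A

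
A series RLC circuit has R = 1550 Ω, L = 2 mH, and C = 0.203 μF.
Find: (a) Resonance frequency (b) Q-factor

Step 1 — Resonance condition Im(Z)=0 gives ω₀ = 1/√(LC).
Step 2 — ω₀ = 1/√(0.002·2.03e-07) = 4.963e+04 rad/s.
Step 3 — f₀ = ω₀/(2π) = 7899 Hz.
Step 4 — Series Q: Q = ω₀L/R = 4.963e+04·0.002/1550 = 0.06404.

(a) f₀ = 7899 Hz  (b) Q = 0.06404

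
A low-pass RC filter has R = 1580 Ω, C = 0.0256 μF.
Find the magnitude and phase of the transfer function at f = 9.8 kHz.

Step 1 — Angular frequency: ω = 2π·9800 = 6.158e+04 rad/s.
Step 2 — Transfer function: H(jω) = 1/(1 + jωRC).
Step 3 — Denominator: 1 + jωRC = 1 + j·6.158e+04·1580·2.56e-08 = 1 + j2.491.
Step 4 — H = 0.1388 - j0.3458.
Step 5 — Magnitude: |H| = 0.3726 (-8.6 dB); phase: φ = -68.1°.

|H| = 0.3726 (-8.6 dB), φ = -68.1°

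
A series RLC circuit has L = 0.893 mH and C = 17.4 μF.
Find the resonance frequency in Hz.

Step 1 — Resonance condition Im(Z)=0 gives ω₀ = 1/√(LC).
Step 2 — ω₀ = 1/√(0.000893·1.74e-05) = 8022 rad/s.
Step 3 — f₀ = ω₀/(2π) = 1277 Hz.

f₀ = 1277 Hz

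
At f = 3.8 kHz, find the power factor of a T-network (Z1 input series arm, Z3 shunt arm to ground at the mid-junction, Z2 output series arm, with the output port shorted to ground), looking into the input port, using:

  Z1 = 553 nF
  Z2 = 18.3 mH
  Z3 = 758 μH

Step 1 — Angular frequency: ω = 2π·f = 2π·3800 = 2.388e+04 rad/s.
Step 2 — Component impedances:
  Z1: Z = 1/(jωC) = -j/(ω·C) = 0 - j75.74 Ω
  Z2: Z = jωL = j·2.388e+04·0.0183 = 0 + j436.9 Ω
  Z3: Z = jωL = j·2.388e+04·0.000758 = 0 + j18.1 Ω
Step 3 — With the output port shorted to ground, the output series arm Z2 runs from the junction to ground; the shunt arm Z3 also runs from the junction to ground. They appear in parallel: Z3 || Z2 = 0 + j17.38 Ω.
Step 4 — Series with input arm Z1: Z_in = Z1 + (Z3 || Z2) = 0 - j58.36 Ω = 58.36∠-90.0° Ω.
Step 5 — Power factor: PF = cos(φ) = Re(Z)/|Z| = 0/58.36 = 0.
Step 6 — Type: Im(Z) = -58.36 ⇒ leading (phase φ = -90.0°).

PF = 0 (leading, φ = -90.0°)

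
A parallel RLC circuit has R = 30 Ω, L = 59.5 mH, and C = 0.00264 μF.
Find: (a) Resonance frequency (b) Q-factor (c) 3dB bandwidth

Step 1 — Resonance: ω₀ = 1/√(LC) = 1/√(0.0595·2.64e-09) = 7.979e+04 rad/s.
Step 2 — f₀ = ω₀/(2π) = 1.27e+04 Hz.
Step 3 — Parallel Q: Q = R/(ω₀L) = 30/(7.979e+04·0.0595) = 0.006319.
Step 4 — Bandwidth: Δω = ω₀/Q = 1.263e+07 rad/s; BW = Δω/(2π) = 2.01e+06 Hz.

(a) f₀ = 1.27e+04 Hz  (b) Q = 0.006319  (c) BW = 2.01e+06 Hz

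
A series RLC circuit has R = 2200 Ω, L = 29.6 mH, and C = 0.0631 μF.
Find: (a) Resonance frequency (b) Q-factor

Step 1 — Resonance condition Im(Z)=0 gives ω₀ = 1/√(LC).
Step 2 — ω₀ = 1/√(0.0296·6.31e-08) = 2.314e+04 rad/s.
Step 3 — f₀ = ω₀/(2π) = 3683 Hz.
Step 4 — Series Q: Q = ω₀L/R = 2.314e+04·0.0296/2200 = 0.3113.

(a) f₀ = 3683 Hz  (b) Q = 0.3113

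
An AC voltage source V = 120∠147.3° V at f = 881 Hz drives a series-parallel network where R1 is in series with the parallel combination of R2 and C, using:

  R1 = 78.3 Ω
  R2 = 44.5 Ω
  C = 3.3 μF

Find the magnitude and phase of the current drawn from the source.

Step 1 — Angular frequency: ω = 2π·f = 2π·881 = 5535 rad/s.
Step 2 — Component impedances:
  R1: Z = R = 78.3 Ω
  R2: Z = R = 44.5 Ω
  C: Z = 1/(jωC) = -j/(ω·C) = 0 - j54.74 Ω
Step 3 — Parallel branch: R2 || C = 1/(1/R2 + 1/C) = 26.79 - j21.78 Ω.
Step 4 — Series with R1: Z_total = R1 + (R2 || C) = 105.1 - j21.78 Ω = 107.3∠-11.7° Ω.
Step 5 — Source phasor: V = 120∠147.3° V = -101 + j64.83 V.
Step 6 — Ohm's law: I = V / Z_total = (-101 + j64.83) / (105.1 - j21.78) = -1.044 + j0.4005 A.
Step 7 — Convert to polar: |I| = 1.118 A, ∠I = 159.0°.

I = 1.118∠159.0° A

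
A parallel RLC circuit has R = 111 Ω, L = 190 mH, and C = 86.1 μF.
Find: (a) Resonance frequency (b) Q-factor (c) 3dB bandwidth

Step 1 — Resonance: ω₀ = 1/√(LC) = 1/√(0.19·8.61e-05) = 247.2 rad/s.
Step 2 — f₀ = ω₀/(2π) = 39.35 Hz.
Step 3 — Parallel Q: Q = R/(ω₀L) = 111/(247.2·0.19) = 2.363.
Step 4 — Bandwidth: Δω = ω₀/Q = 104.6 rad/s; BW = Δω/(2π) = 16.65 Hz.

(a) f₀ = 39.35 Hz  (b) Q = 2.363  (c) BW = 16.65 Hz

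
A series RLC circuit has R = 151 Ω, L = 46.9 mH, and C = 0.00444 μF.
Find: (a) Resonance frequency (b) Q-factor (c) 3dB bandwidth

Step 1 — Resonance condition Im(Z)=0 gives ω₀ = 1/√(LC).
Step 2 — ω₀ = 1/√(0.0469·4.44e-09) = 6.93e+04 rad/s.
Step 3 — f₀ = ω₀/(2π) = 1.103e+04 Hz.
Step 4 — Series Q: Q = ω₀L/R = 6.93e+04·0.0469/151 = 21.52.
Step 5 — 3dB bandwidth: Δω = ω₀/Q = 3220 rad/s; BW = Δω/(2π) = 512.4 Hz.

(a) f₀ = 1.103e+04 Hz  (b) Q = 21.52  (c) BW = 512.4 Hz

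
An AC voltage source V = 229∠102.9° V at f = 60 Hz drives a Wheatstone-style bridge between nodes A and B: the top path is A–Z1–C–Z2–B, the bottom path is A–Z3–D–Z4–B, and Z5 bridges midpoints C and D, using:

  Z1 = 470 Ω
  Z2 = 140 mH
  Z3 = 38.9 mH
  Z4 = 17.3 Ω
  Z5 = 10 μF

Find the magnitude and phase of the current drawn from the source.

Step 1 — Angular frequency: ω = 2π·f = 2π·60 = 377 rad/s.
Step 2 — Component impedances:
  Z1: Z = R = 470 Ω
  Z2: Z = jωL = j·377·0.14 = 0 + j52.78 Ω
  Z3: Z = jωL = j·377·0.0389 = 0 + j14.66 Ω
  Z4: Z = R = 17.3 Ω
  Z5: Z = 1/(jωC) = -j/(ω·C) = 0 - j265.3 Ω
Step 3 — Bridge requires nodal analysis (the Z5 bridge couples midpoints C and D, so the two paths cannot be reduced to a simple series/parallel combination). Setting node B to ground and injecting 1 A at node A, the 3-node admittance system at A, C, D solves to V_A = Z_AB = 16.44 + j12.27 Ω = 20.51∠36.7° Ω.
Step 4 — Source phasor: V = 229∠102.9° V = -51.12 + j223.2 V.
Step 5 — Ohm's law: I = V / Z_total = (-51.12 + j223.2) / (16.44 + j12.27) = 4.512 + j10.21 A.
Step 6 — Convert to polar: |I| = 11.16 A, ∠I = 66.2°.

I = 11.16∠66.2° A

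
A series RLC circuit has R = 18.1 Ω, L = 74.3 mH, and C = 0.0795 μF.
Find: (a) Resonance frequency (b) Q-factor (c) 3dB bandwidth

Step 1 — Resonance: ω₀ = 1/√(LC) = 1/√(0.0743·7.95e-08) = 1.301e+04 rad/s.
Step 2 — f₀ = ω₀/(2π) = 2071 Hz.
Step 3 — Series Q: Q = ω₀L/R = 1.301e+04·0.0743/18.1 = 53.41.
Step 4 — Bandwidth: Δω = ω₀/Q = 243.6 rad/s; BW = Δω/(2π) = 38.77 Hz.

(a) f₀ = 2071 Hz  (b) Q = 53.41  (c) BW = 38.77 Hz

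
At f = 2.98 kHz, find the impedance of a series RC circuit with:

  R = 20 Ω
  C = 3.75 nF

Step 1 — Angular frequency: ω = 2π·f = 2π·2980 = 1.872e+04 rad/s.
Step 2 — Component impedances:
  R: Z = R = 20 Ω
  C: Z = 1/(jωC) = -j/(ω·C) = 0 - j1.424e+04 Ω
Step 3 — Series combination: Z_total = R + C = 20 - j1.424e+04 Ω = 1.424e+04∠-89.9° Ω.

Z = 20 - j1.424e+04 Ω = 1.424e+04∠-89.9° Ω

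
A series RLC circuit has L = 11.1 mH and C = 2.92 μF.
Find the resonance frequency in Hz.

Step 1 — Resonance condition Im(Z)=0 gives ω₀ = 1/√(LC).
Step 2 — ω₀ = 1/√(0.0111·2.92e-06) = 5555 rad/s.
Step 3 — f₀ = ω₀/(2π) = 884 Hz.

f₀ = 884 Hz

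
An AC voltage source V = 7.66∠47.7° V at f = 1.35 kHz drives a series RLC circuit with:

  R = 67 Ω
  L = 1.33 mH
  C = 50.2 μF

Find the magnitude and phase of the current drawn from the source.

Step 1 — Angular frequency: ω = 2π·f = 2π·1350 = 8482 rad/s.
Step 2 — Component impedances:
  R: Z = R = 67 Ω
  L: Z = jωL = j·8482·0.00133 = 0 + j11.28 Ω
  C: Z = 1/(jωC) = -j/(ω·C) = 0 - j2.348 Ω
Step 3 — Series combination: Z_total = R + L + C = 67 + j8.933 Ω = 67.59∠7.6° Ω.
Step 4 — Source phasor: V = 7.66∠47.7° V = 5.155 + j5.666 V.
Step 5 — Ohm's law: I = V / Z_total = (5.155 + j5.666) / (67 + j8.933) = 0.08668 + j0.073 A.
Step 6 — Convert to polar: |I| = 0.1133 A, ∠I = 40.1°.

I = 0.1133∠40.1° A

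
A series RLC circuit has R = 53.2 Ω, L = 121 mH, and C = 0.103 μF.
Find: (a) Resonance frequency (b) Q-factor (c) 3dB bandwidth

Step 1 — Resonance condition Im(Z)=0 gives ω₀ = 1/√(LC).
Step 2 — ω₀ = 1/√(0.121·1.03e-07) = 8958 rad/s.
Step 3 — f₀ = ω₀/(2π) = 1426 Hz.
Step 4 — Series Q: Q = ω₀L/R = 8958·0.121/53.2 = 20.37.
Step 5 — 3dB bandwidth: Δω = ω₀/Q = 439.7 rad/s; BW = Δω/(2π) = 69.98 Hz.

(a) f₀ = 1426 Hz  (b) Q = 20.37  (c) BW = 69.98 Hz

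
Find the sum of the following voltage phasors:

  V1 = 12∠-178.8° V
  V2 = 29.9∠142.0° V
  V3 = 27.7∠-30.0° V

Step 1 — Convert each phasor to rectangular form:
  V1 = 12·(cos(-178.8°) + j·sin(-178.8°)) = -12 - j0.2513 V
  V2 = 29.9·(cos(142.0°) + j·sin(142.0°)) = -23.56 + j18.41 V
  V3 = 27.7·(cos(-30.0°) + j·sin(-30.0°)) = 23.99 - j13.85 V
Step 2 — Sum components: V_total = -11.57 + j4.307 V.
Step 3 — Convert to polar: |V_total| = 12.35 V, ∠V_total = 159.6°.

V_total = 12.35∠159.6° V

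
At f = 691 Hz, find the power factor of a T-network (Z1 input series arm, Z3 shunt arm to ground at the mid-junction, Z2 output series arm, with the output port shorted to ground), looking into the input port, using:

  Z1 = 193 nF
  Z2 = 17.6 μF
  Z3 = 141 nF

Step 1 — Angular frequency: ω = 2π·f = 2π·691 = 4342 rad/s.
Step 2 — Component impedances:
  Z1: Z = 1/(jωC) = -j/(ω·C) = 0 - j1193 Ω
  Z2: Z = 1/(jωC) = -j/(ω·C) = 0 - j13.09 Ω
  Z3: Z = 1/(jωC) = -j/(ω·C) = 0 - j1634 Ω
Step 3 — With the output port shorted to ground, the output series arm Z2 runs from the junction to ground; the shunt arm Z3 also runs from the junction to ground. They appear in parallel: Z3 || Z2 = 0 - j12.98 Ω.
Step 4 — Series with input arm Z1: Z_in = Z1 + (Z3 || Z2) = 0 - j1206 Ω = 1206∠-90.0° Ω.
Step 5 — Power factor: PF = cos(φ) = Re(Z)/|Z| = 0/1206 = 0.
Step 6 — Type: Im(Z) = -1206 ⇒ leading (phase φ = -90.0°).

PF = 0 (leading, φ = -90.0°)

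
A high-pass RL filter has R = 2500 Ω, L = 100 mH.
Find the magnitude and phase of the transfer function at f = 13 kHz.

Step 1 — Angular frequency: ω = 2π·1.3e+04 = 8.168e+04 rad/s.
Step 2 — Transfer function: H(jω) = jωL/(R + jωL).
Step 3 — Numerator jωL = j·8168; denominator R + jωL = 2500 + j8168.
Step 4 — H = 0.9143 + j0.2799.
Step 5 — Magnitude: |H| = 0.9562 (-0.4 dB); phase: φ = 17.0°.

|H| = 0.9562 (-0.4 dB), φ = 17.0°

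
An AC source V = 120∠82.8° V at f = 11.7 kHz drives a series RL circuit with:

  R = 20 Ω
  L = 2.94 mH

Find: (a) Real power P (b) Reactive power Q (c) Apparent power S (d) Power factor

Step 1 — Angular frequency: ω = 2π·f = 2π·1.17e+04 = 7.351e+04 rad/s.
Step 2 — Component impedances:
  R: Z = R = 20 Ω
  L: Z = jωL = j·7.351e+04·0.00294 = 0 + j216.1 Ω
Step 3 — Series combination: Z_total = R + L = 20 + j216.1 Ω = 217.1∠84.7° Ω.
Step 4 — Source phasor: V = 120∠82.8° V = 15.04 + j119.1 V.
Step 5 — Current: I = V / Z = 0.5526 - j0.01846 A = 0.5529∠-1.9° A.
Step 6 — Complex power: S = V·I* = 6.113 + j66.06 VA.
Step 7 — Real power: P = Re(S) = 6.113 W.
Step 8 — Reactive power: Q = Im(S) = 66.06 VAR.
Step 9 — Apparent power: |S| = 66.34 VA.
Step 10 — Power factor: PF = P/|S| = 0.09214 (lagging).

(a) P = 6.113 W  (b) Q = 66.06 VAR  (c) S = 66.34 VA  (d) PF = 0.09214 (lagging)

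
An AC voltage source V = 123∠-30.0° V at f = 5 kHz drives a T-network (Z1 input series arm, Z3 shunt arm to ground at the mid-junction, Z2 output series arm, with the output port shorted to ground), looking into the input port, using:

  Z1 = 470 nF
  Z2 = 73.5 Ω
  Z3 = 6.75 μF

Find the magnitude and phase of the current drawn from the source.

Step 1 — Angular frequency: ω = 2π·f = 2π·5000 = 3.142e+04 rad/s.
Step 2 — Component impedances:
  Z1: Z = 1/(jωC) = -j/(ω·C) = 0 - j67.73 Ω
  Z2: Z = R = 73.5 Ω
  Z3: Z = 1/(jωC) = -j/(ω·C) = 0 - j4.716 Ω
Step 3 — With the output port shorted to ground, the output series arm Z2 runs from the junction to ground; the shunt arm Z3 also runs from the junction to ground. They appear in parallel: Z3 || Z2 = 0.3013 - j4.696 Ω.
Step 4 — Series with input arm Z1: Z_in = Z1 + (Z3 || Z2) = 0.3013 - j72.42 Ω = 72.42∠-89.8° Ω.
Step 5 — Source phasor: V = 123∠-30.0° V = 106.5 - j61.5 V.
Step 6 — Ohm's law: I = V / Z_total = (106.5 - j61.5) / (0.3013 - j72.42) = 0.8553 + j1.467 A.
Step 7 — Convert to polar: |I| = 1.698 A, ∠I = 59.8°.

I = 1.698∠59.8° A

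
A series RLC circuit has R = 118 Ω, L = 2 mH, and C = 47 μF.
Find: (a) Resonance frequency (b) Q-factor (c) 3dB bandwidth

Step 1 — Resonance: ω₀ = 1/√(LC) = 1/√(0.002·4.7e-05) = 3262 rad/s.
Step 2 — f₀ = ω₀/(2π) = 519.1 Hz.
Step 3 — Series Q: Q = ω₀L/R = 3262·0.002/118 = 0.05528.
Step 4 — Bandwidth: Δω = ω₀/Q = 5.9e+04 rad/s; BW = Δω/(2π) = 9390 Hz.

(a) f₀ = 519.1 Hz  (b) Q = 0.05528  (c) BW = 9390 Hz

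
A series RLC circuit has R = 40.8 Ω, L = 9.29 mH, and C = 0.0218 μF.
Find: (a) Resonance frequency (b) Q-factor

Step 1 — Resonance condition Im(Z)=0 gives ω₀ = 1/√(LC).
Step 2 — ω₀ = 1/√(0.00929·2.18e-08) = 7.027e+04 rad/s.
Step 3 — f₀ = ω₀/(2π) = 1.118e+04 Hz.
Step 4 — Series Q: Q = ω₀L/R = 7.027e+04·0.00929/40.8 = 16.

(a) f₀ = 1.118e+04 Hz  (b) Q = 16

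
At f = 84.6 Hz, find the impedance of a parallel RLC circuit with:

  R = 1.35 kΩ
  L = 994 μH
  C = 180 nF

Step 1 — Angular frequency: ω = 2π·f = 2π·84.6 = 531.6 rad/s.
Step 2 — Component impedances:
  R: Z = R = 1350 Ω
  L: Z = jωL = j·531.6·0.000994 = 0 + j0.5284 Ω
  C: Z = 1/(jωC) = -j/(ω·C) = 0 - j1.045e+04 Ω
Step 3 — Parallel combination: 1/Z_total = 1/R + 1/L + 1/C; Z_total = 0.0002068 + j0.5284 Ω = 0.5284∠90.0° Ω.

Z = 0.0002068 + j0.5284 Ω = 0.5284∠90.0° Ω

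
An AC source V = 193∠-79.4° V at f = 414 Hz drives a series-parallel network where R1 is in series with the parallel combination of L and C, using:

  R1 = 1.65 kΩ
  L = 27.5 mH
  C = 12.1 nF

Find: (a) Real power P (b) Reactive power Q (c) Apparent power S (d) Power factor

Step 1 — Angular frequency: ω = 2π·f = 2π·414 = 2601 rad/s.
Step 2 — Component impedances:
  R1: Z = R = 1650 Ω
  L: Z = jωL = j·2601·0.0275 = 0 + j71.53 Ω
  C: Z = 1/(jωC) = -j/(ω·C) = 0 - j3.177e+04 Ω
Step 3 — Parallel branch: L || C = 1/(1/L + 1/C) = 0 + j71.7 Ω.
Step 4 — Series with R1: Z_total = R1 + (L || C) = 1650 + j71.7 Ω = 1652∠2.5° Ω.
Step 5 — Source phasor: V = 193∠-79.4° V = 35.5 - j189.7 V.
Step 6 — Current: I = V / Z = 0.01649 - j0.1157 A = 0.1169∠-81.9° A.
Step 7 — Complex power: S = V·I* = 22.53 + j0.9791 VA.
Step 8 — Real power: P = Re(S) = 22.53 W.
Step 9 — Reactive power: Q = Im(S) = 0.9791 VAR.
Step 10 — Apparent power: |S| = 22.55 VA.
Step 11 — Power factor: PF = P/|S| = 0.9991 (lagging).

(a) P = 22.53 W  (b) Q = 0.9791 VAR  (c) S = 22.55 VA  (d) PF = 0.9991 (lagging)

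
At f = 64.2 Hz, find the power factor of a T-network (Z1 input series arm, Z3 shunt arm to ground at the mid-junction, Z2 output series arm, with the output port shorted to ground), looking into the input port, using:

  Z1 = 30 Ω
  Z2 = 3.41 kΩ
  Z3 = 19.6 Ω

Step 1 — Angular frequency: ω = 2π·f = 2π·64.2 = 403.4 rad/s.
Step 2 — Component impedances:
  Z1: Z = R = 30 Ω
  Z2: Z = R = 3410 Ω
  Z3: Z = R = 19.6 Ω
Step 3 — With the output port shorted to ground, the output series arm Z2 runs from the junction to ground; the shunt arm Z3 also runs from the junction to ground. They appear in parallel: Z3 || Z2 = 19.49 Ω.
Step 4 — Series with input arm Z1: Z_in = Z1 + (Z3 || Z2) = 49.49 Ω = 49.49∠0.0° Ω.
Step 5 — Power factor: PF = cos(φ) = Re(Z)/|Z| = 49.49/49.49 = 1.
Step 6 — Type: Im(Z) = 0 ⇒ unity (phase φ = 0.0°).

PF = 1 (unity, φ = 0.0°)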